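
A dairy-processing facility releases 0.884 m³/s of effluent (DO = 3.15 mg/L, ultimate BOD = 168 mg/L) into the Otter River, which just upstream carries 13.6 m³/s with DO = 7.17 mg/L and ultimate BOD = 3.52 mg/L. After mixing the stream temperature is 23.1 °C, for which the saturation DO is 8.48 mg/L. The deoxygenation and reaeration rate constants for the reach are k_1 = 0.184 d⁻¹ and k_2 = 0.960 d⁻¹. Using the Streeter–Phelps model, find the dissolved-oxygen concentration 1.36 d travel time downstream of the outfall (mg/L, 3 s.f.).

Mixed DO = (13.6×7.17 + 0.884×3.15)/(13.6+0.884) = 100.3/14.48 = 6.925 mg/L.
Mixed L₀ = (13.6×3.52 + 0.884×168)/(14.48) = 196.4/14.48 = 13.56 mg/L.
Initial deficit D₀ = C_s − DO₀ = 8.48 − 6.925 = 1.555 mg/L.
D(1.36) = [0.184×13.56/(0.960−0.184)](e^(−0.184×1.36) − e^(−0.960×1.36)) + 1.555 e^(−0.960×1.36)
= 3.215 × (0.7786 − 0.2710) + 1.555 × 0.2710 = 2.053 mg/L.
DO = 8.48 − 2.053 = 6.427 mg/L.

DO ≈ 6.43 mg/L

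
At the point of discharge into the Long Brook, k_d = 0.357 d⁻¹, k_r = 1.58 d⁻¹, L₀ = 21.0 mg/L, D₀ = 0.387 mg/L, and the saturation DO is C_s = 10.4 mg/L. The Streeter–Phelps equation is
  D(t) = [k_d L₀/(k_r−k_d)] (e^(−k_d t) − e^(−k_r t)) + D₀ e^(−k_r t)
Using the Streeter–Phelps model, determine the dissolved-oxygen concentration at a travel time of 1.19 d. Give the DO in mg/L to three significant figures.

k_d L₀/(k_r−k_d) = 0.357×21.0/(1.58−0.357) = 7.497/1.223 = 6.130 mg/L.
e^(−k_d t) = e^(−0.357×1.190) = 0.6539; e^(−k_r t) = e^(−1.58×1.190) = 0.1526.
D = 6.130 × (0.6539 − 0.1526) + 0.387 × 0.1526 = 3.073 + 0.05904 = 3.132 mg/L.
DO = C_s − D = 10.4 − 3.132 = 7.268 mg/L.

DO ≈ 7.27 mg/L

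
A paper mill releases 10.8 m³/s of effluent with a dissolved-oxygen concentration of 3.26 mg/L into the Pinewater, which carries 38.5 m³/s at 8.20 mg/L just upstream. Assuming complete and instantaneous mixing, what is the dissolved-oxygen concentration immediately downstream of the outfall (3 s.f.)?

7.12 mg/L

Flow-weighted mixing: C = (Q_r C_r + Q_w C_w)/(Q_r + Q_w)
= (38.5×8.20 + 10.8×3.26)/(38.5 + 10.8) = 350.9/49.30 = 7.118 mg/L.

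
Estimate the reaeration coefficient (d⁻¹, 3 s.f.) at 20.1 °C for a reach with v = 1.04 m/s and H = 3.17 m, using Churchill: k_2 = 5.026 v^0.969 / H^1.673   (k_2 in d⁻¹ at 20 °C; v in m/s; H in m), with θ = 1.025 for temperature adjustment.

k_2 ≈ 0.760 d⁻¹

k_2(20) = 5.026 × 1.04^0.969 / 3.17^1.673 = 5.026 × 1.039 / 6.891 = 0.7576 d⁻¹.
k_2(20.1) = 0.7576 × 1.025^(20.1−20) = 0.7576 × 1.002 = 0.7595 d⁻¹.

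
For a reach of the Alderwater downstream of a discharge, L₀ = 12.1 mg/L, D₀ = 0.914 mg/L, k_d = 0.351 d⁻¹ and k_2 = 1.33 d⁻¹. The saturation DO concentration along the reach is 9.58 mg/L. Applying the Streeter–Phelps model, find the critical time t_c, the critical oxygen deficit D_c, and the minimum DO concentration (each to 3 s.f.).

t_c ≈ 1.12 d; D_c ≈ 2.16 mg/L; min DO ≈ 7.42 mg/L

t_c = [1/(k_2−k_d)] ln[(k_2/k_d)(1 − D₀(k_2−k_d)/(k_d L₀))]
= [1/(1.33−0.351)] ln[(1.33/0.351)(1 − 0.914×0.9790/(0.351×12.1))]
= (1/0.9790) ln[3.789 × 0.7893] = 1.021 × ln(2.991) = 1.021 × 1.096 = 1.119 d.
L(t_c) = L₀ e^(−k_d t_c) = 12.1 × 0.6752 = 8.170 mg/L, and at the critical point k_2 D_c = k_d L, so D_c = (0.351/1.33) × 8.170 = 2.156 mg/L.
Minimum DO = C_s − D_c = 9.58 − 2.156 = 7.424 mg/L.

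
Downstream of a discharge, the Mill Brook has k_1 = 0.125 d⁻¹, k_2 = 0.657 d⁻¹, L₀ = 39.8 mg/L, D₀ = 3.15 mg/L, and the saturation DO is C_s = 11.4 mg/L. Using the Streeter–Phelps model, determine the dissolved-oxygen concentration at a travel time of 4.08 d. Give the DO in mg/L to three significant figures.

k_1 L₀/(k_2−k_1) = 0.125×39.8/(0.657−0.125) = 4.975/0.5320 = 9.352 mg/L.
e^(−k_1 t) = e^(−0.125×4.080) = 0.6005; e^(−k_2 t) = e^(−0.657×4.080) = 0.06852.
D = 9.352 × (0.6005 − 0.06852) + 3.15 × 0.06852 = 4.975 + 0.2159 = 5.191 mg/L.
DO = C_s − D = 11.4 − 5.191 = 6.209 mg/L.

DO ≈ 6.21 mg/L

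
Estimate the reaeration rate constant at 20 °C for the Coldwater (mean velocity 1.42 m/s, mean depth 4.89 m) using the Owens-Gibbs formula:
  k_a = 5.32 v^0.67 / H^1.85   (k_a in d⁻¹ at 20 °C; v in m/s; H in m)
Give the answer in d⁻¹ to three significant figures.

k_a ≈ 0.357 d⁻¹

k_a = 5.32 × 1.42^0.67 / 4.89^1.85 = 5.32 × 1.265 / 18.85 = 0.3570 d⁻¹.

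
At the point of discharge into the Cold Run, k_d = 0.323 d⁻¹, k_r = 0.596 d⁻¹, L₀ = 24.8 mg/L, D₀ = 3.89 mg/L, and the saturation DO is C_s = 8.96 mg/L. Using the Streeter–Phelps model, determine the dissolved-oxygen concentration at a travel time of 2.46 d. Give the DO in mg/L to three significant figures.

k_d L₀/(k_r−k_d) = 0.323×24.8/(0.596−0.323) = 8.010/0.2730 = 29.34 mg/L.
e^(−k_d t) = e^(−0.323×2.460) = 0.4518; e^(−k_r t) = e^(−0.596×2.460) = 0.2308.
D = 29.34 × (0.4518 − 0.2308) + 3.89 × 0.2308 = 6.483 + 0.8979 = 7.381 mg/L.
DO = C_s − D = 8.96 − 7.381 = 1.579 mg/L.

DO ≈ 1.58 mg/L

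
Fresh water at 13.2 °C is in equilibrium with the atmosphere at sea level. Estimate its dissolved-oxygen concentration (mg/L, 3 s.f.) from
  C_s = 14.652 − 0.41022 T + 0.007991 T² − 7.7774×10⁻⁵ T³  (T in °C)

C_s ≈ 10.5 mg/L

C_s = 14.652 − 0.41022×13.2 + 0.007991×13.2² − 7.7774×10⁻⁵×13.2³ = 10.45 mg/L.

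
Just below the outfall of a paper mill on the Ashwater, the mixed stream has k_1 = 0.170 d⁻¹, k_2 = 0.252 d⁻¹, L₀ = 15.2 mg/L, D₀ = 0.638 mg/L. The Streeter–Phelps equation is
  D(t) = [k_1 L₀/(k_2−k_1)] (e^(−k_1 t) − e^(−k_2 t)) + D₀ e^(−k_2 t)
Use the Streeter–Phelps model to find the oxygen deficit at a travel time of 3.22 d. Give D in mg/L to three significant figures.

D ≈ 4.51 mg/L

k_1 L₀/(k_2−k_1) = 0.170×15.2/(0.252−0.170) = 2.584/0.08200 = 31.51 mg/L.
e^(−k_1 t) = e^(−0.170×3.220) = 0.5785; e^(−k_2 t) = e^(−0.252×3.220) = 0.4442.
D = 31.51 × (0.5785 − 0.4442) + 0.638 × 0.4442 = 4.230 + 0.2834 = 4.513 mg/L.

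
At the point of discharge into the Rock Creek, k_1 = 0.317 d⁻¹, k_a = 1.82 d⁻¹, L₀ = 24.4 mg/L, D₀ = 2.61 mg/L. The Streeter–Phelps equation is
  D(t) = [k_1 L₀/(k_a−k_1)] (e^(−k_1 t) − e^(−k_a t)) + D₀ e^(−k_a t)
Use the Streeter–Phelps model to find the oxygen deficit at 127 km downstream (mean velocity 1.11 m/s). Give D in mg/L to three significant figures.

Travel time t = x/v = 127 km / (1.11 m/s) = 127000 m / 1.11 m/s = 114400 s = 1.324 d.
k_1 L₀/(k_a−k_1) = 0.317×24.4/(1.82−0.317) = 7.735/1.503 = 5.146 mg/L.
e^(−k_1 t) = e^(−0.317×1.324) = 0.6572; e^(−k_a t) = e^(−1.82×1.324) = 0.08980.
D = 5.146 × (0.6572 − 0.08980) + 2.61 × 0.08980 = 2.920 + 0.2344 = 3.154 mg/L.

D ≈ 3.15 mg/L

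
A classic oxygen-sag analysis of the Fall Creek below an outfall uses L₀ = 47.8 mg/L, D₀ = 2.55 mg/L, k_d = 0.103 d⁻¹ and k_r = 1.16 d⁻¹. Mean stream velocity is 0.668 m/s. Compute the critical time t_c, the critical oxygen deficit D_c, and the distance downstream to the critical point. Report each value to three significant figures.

At the critical point dD/dt = 0, so k_d L₀ e^(−k_d t) = k_r D. Substituting D(t) from the Streeter–Phelps equation and solving for t gives
t_c = ln[(k_r/k_d)(1 − D₀(k_r−k_d)/(k_d L₀))] / (k_r−k_d).
Here k_r−k_d = 1.057 d⁻¹ and 1 − D₀(k_r−k_d)/(k_d L₀) = 1 − 2.55×1.057/(0.103×47.8) = 0.4525, so
t_c = ln(11.26 × 0.4525) / 1.057 = 1.629 / 1.057 = 1.541 d.
D_c = (k_d/k_r) L₀ e^(−k_d t_c) = (0.103/1.16) × 47.8 × e^(−0.103×1.541) = 0.08879 × 47.8 × 0.8533 = 3.621 mg/L.
x_c = v t_c = 0.668 m/s × 1.541 d × 86400 s/d = 88920 m ≈ 88.9 km.

t_c ≈ 1.54 d; D_c ≈ 3.62 mg/L; x_c ≈ 88.9 km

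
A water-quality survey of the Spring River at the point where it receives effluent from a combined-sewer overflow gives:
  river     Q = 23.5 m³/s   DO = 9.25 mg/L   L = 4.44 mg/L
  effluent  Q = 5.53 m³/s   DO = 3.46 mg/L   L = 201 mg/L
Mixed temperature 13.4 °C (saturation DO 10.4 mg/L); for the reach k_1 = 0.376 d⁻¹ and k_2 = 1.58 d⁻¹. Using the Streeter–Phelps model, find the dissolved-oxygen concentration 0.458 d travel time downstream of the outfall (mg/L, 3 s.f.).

DO ≈ 4.64 mg/L

Mixed DO = (23.5×9.25 + 5.53×3.46)/(23.5+5.53) = 236.5/29.03 = 8.147 mg/L.
Mixed L₀ = (23.5×4.44 + 5.53×201)/(29.03) = 1216/29.03 = 41.88 mg/L.
Initial deficit D₀ = C_s − DO₀ = 10.4 − 8.147 = 2.253 mg/L.
D(0.458) = [0.376×41.88/(1.58−0.376)](e^(−0.376×0.458) − e^(−1.58×0.458)) + 2.253 e^(−1.58×0.458)
= 13.08 × (0.8418 − 0.4850) + 2.253 × 0.4850 = 5.760 mg/L.
DO = 10.4 − 5.760 = 4.640 mg/L.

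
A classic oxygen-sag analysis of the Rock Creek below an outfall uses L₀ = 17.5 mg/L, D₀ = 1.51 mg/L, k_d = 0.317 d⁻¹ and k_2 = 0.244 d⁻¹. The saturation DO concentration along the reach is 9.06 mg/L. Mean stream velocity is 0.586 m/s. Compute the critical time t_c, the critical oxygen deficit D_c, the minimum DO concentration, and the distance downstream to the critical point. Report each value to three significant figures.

t_c ≈ 3.32 d; D_c ≈ 7.95 mg/L; min DO ≈ 1.11 mg/L; x_c ≈ 168 km

t_c = [1/(k_2−k_d)] ln[(k_2/k_d)(1 − D₀(k_2−k_d)/(k_d L₀))]
= [1/(0.244−0.317)] ln[(0.244/0.317)(1 − 1.51×-0.07300/(0.317×17.5))]
= (1/-0.07300) ln[0.7697 × 1.020] = -13.70 × ln(0.7850) = -13.70 × -0.2421 = 3.316 d.
L(t_c) = L₀ e^(−k_d t_c) = 17.5 × 0.3495 = 6.117 mg/L, and at the critical point k_2 D_c = k_d L, so D_c = (0.317/0.244) × 6.117 = 7.947 mg/L.
Minimum DO = C_s − D_c = 9.06 − 7.947 = 1.113 mg/L.
x_c = v t_c = 0.586 m/s × 3.316 d × 86400 s/d = 167900 m ≈ 168 km.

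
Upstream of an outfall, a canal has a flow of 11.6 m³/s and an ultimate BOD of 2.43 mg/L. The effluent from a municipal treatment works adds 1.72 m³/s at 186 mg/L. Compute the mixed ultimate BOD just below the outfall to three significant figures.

26.1 mg/L

Flow-weighted mixing: C = (Q_r C_r + Q_w C_w)/(Q_r + Q_w)
= (11.6×2.43 + 1.72×186)/(11.6 + 1.72) = 348.1/13.32 = 26.13 mg/L.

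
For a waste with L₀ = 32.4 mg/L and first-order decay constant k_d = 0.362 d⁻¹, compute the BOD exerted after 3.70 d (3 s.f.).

y ≈ 23.9 mg/L

y_t = L₀(1 − e^(−k_d t)) = 32.4 × (1 − e^(−0.362×3.70))
= 32.4 × (1 − 0.2620) = 32.4 × 0.7380 = 23.91 mg/L.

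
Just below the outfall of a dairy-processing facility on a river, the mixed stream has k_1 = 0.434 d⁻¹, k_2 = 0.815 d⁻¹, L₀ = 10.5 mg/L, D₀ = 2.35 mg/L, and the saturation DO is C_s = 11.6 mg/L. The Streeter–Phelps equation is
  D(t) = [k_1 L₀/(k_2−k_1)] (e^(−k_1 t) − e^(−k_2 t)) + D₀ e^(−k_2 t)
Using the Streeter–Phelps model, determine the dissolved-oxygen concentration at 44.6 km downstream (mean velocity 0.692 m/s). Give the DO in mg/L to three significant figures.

Travel time t = x/v = 44.6 km / (0.692 m/s) = 44600 m / 0.692 m/s = 64450 s = 0.7460 d.
k_1 L₀/(k_2−k_1) = 0.434×10.5/(0.815−0.434) = 4.557/0.3810 = 11.96 mg/L.
e^(−k_1 t) = e^(−0.434×0.7460) = 0.7234; e^(−k_2 t) = e^(−0.815×0.7460) = 0.5445.
D = 11.96 × (0.7234 − 0.5445) + 2.35 × 0.5445 = 2.141 + 1.279 = 3.420 mg/L.
DO = C_s − D = 11.6 − 3.420 = 8.180 mg/L.

DO ≈ 8.18 mg/L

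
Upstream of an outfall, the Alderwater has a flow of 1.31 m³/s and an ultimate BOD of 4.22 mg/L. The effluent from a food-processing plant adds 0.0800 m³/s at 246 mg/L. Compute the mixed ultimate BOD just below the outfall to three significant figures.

Flow-weighted mixing: C = (Q_r C_r + Q_w C_w)/(Q_r + Q_w)
= (1.31×4.22 + 0.0800×246)/(1.31 + 0.0800) = 25.21/1.390 = 18.14 mg/L.

18.1 mg/L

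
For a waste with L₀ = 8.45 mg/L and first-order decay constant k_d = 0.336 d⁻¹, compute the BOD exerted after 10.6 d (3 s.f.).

y_t = L₀(1 − e^(−k_d t)) = 8.45 × (1 − e^(−0.336×10.6))
= 8.45 × (1 − 0.02839) = 8.45 × 0.9716 = 8.210 mg/L.

y ≈ 8.21 mg/L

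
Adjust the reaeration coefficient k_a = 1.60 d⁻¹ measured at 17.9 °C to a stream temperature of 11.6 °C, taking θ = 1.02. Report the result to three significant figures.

k_a ≈ 1.41 d⁻¹

k_a(T₂) = k_a(T₁) · θ^(T₂−T₁) = 1.60 × 1.02^(11.6−17.9)
= 1.60 × 1.02^-6.30 = 1.60 × 0.8827 = 1.412 d⁻¹.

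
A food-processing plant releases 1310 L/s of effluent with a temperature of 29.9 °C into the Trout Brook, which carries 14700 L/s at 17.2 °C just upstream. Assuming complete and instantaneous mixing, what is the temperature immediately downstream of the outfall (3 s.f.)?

Flow-weighted mixing: C = (Q_r C_r + Q_w C_w)/(Q_r + Q_w)
= (14700×17.2 + 1310×29.9)/(14700 + 1310) = 292000/16010 = 18.24 °C.

18.2 °C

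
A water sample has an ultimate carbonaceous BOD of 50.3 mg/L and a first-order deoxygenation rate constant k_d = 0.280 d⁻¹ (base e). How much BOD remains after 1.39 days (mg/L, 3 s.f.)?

L_t = L₀ e^(−k_d t) = 50.3 × e^(−0.280×1.39) = 50.3 × 0.6776 = 34.08 mg/L.

L ≈ 34.1 mg/L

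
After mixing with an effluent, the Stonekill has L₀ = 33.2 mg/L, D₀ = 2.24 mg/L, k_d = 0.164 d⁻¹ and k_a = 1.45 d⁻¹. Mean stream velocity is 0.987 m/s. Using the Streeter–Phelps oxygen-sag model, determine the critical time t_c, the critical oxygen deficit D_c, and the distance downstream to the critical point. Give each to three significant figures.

At the critical point dD/dt = 0, so k_d L₀ e^(−k_d t) = k_a D. Substituting D(t) from the Streeter–Phelps equation and solving for t gives
t_c = ln[(k_a/k_d)(1 − D₀(k_a−k_d)/(k_d L₀))] / (k_a−k_d).
Here k_a−k_d = 1.286 d⁻¹ and 1 − D₀(k_a−k_d)/(k_d L₀) = 1 − 2.24×1.286/(0.164×33.2) = 0.4709, so
t_c = ln(8.841 × 0.4709) / 1.286 = 1.426 / 1.286 = 1.109 d.
L(t_c) = L₀ e^(−k_d t_c) = 33.2 × 0.8337 = 27.68 mg/L, and at the critical point k_a D_c = k_d L, so D_c = (0.164/1.45) × 27.68 = 3.130 mg/L.
x_c = v t_c = 0.987 m/s × 1.109 d × 86400 s/d = 94590 m ≈ 94.6 km.

t_c ≈ 1.11 d; D_c ≈ 3.13 mg/L; x_c ≈ 94.6 km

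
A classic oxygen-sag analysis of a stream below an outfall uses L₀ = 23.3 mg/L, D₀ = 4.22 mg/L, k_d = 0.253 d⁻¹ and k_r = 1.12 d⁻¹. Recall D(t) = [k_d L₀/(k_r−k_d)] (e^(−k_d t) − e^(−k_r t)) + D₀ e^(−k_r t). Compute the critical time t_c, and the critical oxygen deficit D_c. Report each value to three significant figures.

t_c = [1/(k_r−k_d)] ln[(k_r/k_d)(1 − D₀(k_r−k_d)/(k_d L₀))]
= [1/(1.12−0.253)] ln[(1.12/0.253)(1 − 4.22×0.8670/(0.253×23.3))]
= (1/0.8670) ln[4.427 × 0.3793] = 1.153 × ln(1.679) = 1.153 × 0.5184 = 0.5979 d.
D_c = (k_d/k_r) L₀ e^(−k_d t_c) = (0.253/1.12) × 23.3 × e^(−0.253×0.5979) = 0.2259 × 23.3 × 0.8596 = 4.524 mg/L.

t_c ≈ 0.598 d; D_c ≈ 4.52 mg/L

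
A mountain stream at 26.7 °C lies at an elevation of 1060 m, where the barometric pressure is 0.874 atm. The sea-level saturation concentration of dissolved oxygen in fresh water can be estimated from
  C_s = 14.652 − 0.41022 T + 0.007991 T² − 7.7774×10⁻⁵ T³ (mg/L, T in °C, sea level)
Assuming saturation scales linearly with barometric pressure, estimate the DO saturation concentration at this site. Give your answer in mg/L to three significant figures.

C_s ≈ 6.92 mg/L

At sea level: C_s = 14.652 − 0.41022×26.7 + 0.007991×26.7² − 7.7774×10⁻⁵×26.7³ = 7.915 mg/L.
Pressure correction: C_s' = 7.915 × 0.874 = 6.918 mg/L.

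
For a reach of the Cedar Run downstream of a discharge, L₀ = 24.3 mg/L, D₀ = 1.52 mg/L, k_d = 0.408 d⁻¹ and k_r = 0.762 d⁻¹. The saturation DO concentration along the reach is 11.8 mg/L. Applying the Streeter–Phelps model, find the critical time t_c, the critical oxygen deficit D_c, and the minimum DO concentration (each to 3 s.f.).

t_c ≈ 1.61 d; D_c ≈ 6.75 mg/L; min DO ≈ 5.05 mg/L

With k_r/k_d = 1.868 and 1 − D₀(k_r−k_d)/(k_d L₀) = 0.9457,
t_c = ln(1.868 × 0.9457) / (0.762 − 0.408) = ln(1.766) / 0.3540 = 0.5689/0.3540 = 1.607 d.
D_c = (k_d/k_r) L₀ e^(−k_d t_c) = (0.408/0.762) × 24.3 × e^(−0.408×1.607) = 0.5354 × 24.3 × 0.5191 = 6.754 mg/L.
Minimum DO = C_s − D_c = 11.8 − 6.754 = 5.046 mg/L.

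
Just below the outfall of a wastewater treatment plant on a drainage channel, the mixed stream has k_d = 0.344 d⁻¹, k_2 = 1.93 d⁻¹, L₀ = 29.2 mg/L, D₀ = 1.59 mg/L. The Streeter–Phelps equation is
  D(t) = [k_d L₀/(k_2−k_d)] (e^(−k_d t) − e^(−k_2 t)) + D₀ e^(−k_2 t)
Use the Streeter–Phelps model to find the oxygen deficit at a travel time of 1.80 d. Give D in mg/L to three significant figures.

D ≈ 3.26 mg/L

k_d L₀/(k_2−k_d) = 0.344×29.2/(1.93−0.344) = 10.04/1.586 = 6.333 mg/L.
e^(−k_d t) = e^(−0.344×1.800) = 0.5384; e^(−k_2 t) = e^(−1.93×1.800) = 0.03099.
D = 6.333 × (0.5384 − 0.03099) + 1.59 × 0.03099 = 3.213 + 0.04928 = 3.263 mg/L.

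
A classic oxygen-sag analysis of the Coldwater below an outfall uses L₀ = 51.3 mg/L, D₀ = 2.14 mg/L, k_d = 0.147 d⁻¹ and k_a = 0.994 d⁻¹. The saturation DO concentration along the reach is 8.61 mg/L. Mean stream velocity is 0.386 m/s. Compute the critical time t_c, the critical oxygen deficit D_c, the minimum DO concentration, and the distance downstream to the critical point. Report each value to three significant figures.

t_c ≈ 1.93 d; D_c ≈ 5.71 mg/L; min DO ≈ 2.90 mg/L; x_c ≈ 64.4 km

With k_a/k_d = 6.762 and 1 − D₀(k_a−k_d)/(k_d L₀) = 0.7596,
t_c = ln(6.762 × 0.7596) / (0.994 − 0.147) = ln(5.137) / 0.8470 = 1.636/0.8470 = 1.932 d.
L(t_c) = L₀ e^(−k_d t_c) = 51.3 × 0.7528 = 38.62 mg/L, and at the critical point k_a D_c = k_d L, so D_c = (0.147/0.994) × 38.62 = 5.711 mg/L.
Minimum DO = C_s − D_c = 8.61 − 5.711 = 2.899 mg/L.
x_c = v t_c = 0.386 m/s × 1.932 d × 86400 s/d = 64430 m ≈ 64.4 km.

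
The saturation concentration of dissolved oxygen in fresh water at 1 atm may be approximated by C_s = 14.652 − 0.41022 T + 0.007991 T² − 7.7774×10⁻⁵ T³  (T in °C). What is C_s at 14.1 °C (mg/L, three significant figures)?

C_s = 14.652 − 0.41022×14.1 + 0.007991×14.1² − 7.7774×10⁻⁵×14.1³ = 10.24 mg/L.

C_s ≈ 10.2 mg/L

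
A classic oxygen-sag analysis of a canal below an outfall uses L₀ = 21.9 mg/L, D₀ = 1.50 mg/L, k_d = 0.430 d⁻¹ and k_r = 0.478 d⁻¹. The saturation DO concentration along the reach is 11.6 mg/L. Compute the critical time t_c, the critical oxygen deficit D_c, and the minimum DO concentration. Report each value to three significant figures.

At the critical point dD/dt = 0, so k_d L₀ e^(−k_d t) = k_r D. Substituting D(t) from the Streeter–Phelps equation and solving for t gives
t_c = ln[(k_r/k_d)(1 − D₀(k_r−k_d)/(k_d L₀))] / (k_r−k_d).
Here k_r−k_d = 0.04800 d⁻¹ and 1 − D₀(k_r−k_d)/(k_d L₀) = 1 − 1.50×0.04800/(0.430×21.9) = 0.9924, so
t_c = ln(1.112 × 0.9924) / 0.04800 = 0.09815 / 0.04800 = 2.045 d.
D_c = (k_d/k_r) L₀ e^(−k_d t_c) = (0.430/0.478) × 21.9 × e^(−0.430×2.045) = 0.8996 × 21.9 × 0.4151 = 8.178 mg/L.
Minimum DO = C_s − D_c = 11.6 − 8.178 = 3.422 mg/L.

t_c ≈ 2.04 d; D_c ≈ 8.18 mg/L; min DO ≈ 3.42 mg/L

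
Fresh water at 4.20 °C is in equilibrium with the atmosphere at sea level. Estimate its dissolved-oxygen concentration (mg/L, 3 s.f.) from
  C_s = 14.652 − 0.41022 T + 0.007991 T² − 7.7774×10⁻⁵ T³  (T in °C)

C_s = 14.652 − 0.41022×4.20 + 0.007991×4.20² − 7.7774×10⁻⁵×4.20³ = 13.06 mg/L.

C_s ≈ 13.1 mg/L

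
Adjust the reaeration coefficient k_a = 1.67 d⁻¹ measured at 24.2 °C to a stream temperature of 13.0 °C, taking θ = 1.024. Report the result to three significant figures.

k_a(T₂) = k_a(T₁) · θ^(T₂−T₁) = 1.67 × 1.024^(13.0−24.2)
= 1.67 × 1.024^-11.2 = 1.67 × 0.7667 = 1.280 d⁻¹.

k_a ≈ 1.28 d⁻¹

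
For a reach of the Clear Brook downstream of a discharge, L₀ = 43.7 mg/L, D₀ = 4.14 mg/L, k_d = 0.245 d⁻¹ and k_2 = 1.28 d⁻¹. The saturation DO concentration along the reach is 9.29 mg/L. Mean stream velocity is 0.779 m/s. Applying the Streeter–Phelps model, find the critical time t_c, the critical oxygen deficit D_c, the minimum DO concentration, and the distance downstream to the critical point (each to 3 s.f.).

t_c ≈ 1.10 d; D_c ≈ 6.38 mg/L; min DO ≈ 2.91 mg/L; x_c ≈ 74.3 km

t_c = [1/(k_2−k_d)] ln[(k_2/k_d)(1 − D₀(k_2−k_d)/(k_d L₀))]
= [1/(1.28−0.245)] ln[(1.28/0.245)(1 − 4.14×1.035/(0.245×43.7))]
= (1/1.035) ln[5.224 × 0.5998] = 0.9662 × ln(3.134) = 0.9662 × 1.142 = 1.104 d.
L(t_c) = L₀ e^(−k_d t_c) = 43.7 × 0.7631 = 33.35 mg/L, and at the critical point k_2 D_c = k_d L, so D_c = (0.245/1.28) × 33.35 = 6.383 mg/L.
Minimum DO = C_s − D_c = 9.29 − 6.383 = 2.907 mg/L.
x_c = v t_c = 0.779 m/s × 1.104 d × 86400 s/d = 74280 m ≈ 74.3 km.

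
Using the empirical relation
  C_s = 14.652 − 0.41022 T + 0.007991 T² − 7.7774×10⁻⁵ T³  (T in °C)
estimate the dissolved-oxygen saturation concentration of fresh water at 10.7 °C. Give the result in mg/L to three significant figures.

C_s = 14.652 − 0.41022×10.7 + 0.007991×10.7² − 7.7774×10⁻⁵×10.7³ = 11.08 mg/L.

C_s ≈ 11.1 mg/L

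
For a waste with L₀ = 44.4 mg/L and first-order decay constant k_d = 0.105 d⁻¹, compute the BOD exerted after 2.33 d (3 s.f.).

y ≈ 9.64 mg/L

y_t = L₀(1 − e^(−k_d t)) = 44.4 × (1 − e^(−0.105×2.33))
= 44.4 × (1 − 0.7830) = 44.4 × 0.2170 = 9.636 mg/L.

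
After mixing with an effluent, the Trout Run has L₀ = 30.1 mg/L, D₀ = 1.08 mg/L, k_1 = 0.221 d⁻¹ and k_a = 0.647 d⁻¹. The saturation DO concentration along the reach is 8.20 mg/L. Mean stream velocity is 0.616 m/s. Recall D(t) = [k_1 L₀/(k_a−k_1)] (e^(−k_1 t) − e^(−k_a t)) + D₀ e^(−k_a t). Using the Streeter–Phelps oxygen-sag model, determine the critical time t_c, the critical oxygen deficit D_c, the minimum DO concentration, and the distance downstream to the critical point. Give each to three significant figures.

t_c = [1/(k_a−k_1)] ln[(k_a/k_1)(1 − D₀(k_a−k_1)/(k_1 L₀))]
= [1/(0.647−0.221)] ln[(0.647/0.221)(1 − 1.08×0.4260/(0.221×30.1))]
= (1/0.4260) ln[2.928 × 0.9308] = 2.347 × ln(2.725) = 2.347 × 1.003 = 2.353 d.
D_c = (k_1/k_a) L₀ e^(−k_1 t_c) = (0.221/0.647) × 30.1 × e^(−0.221×2.353) = 0.3416 × 30.1 × 0.5945 = 6.112 mg/L.
Minimum DO = C_s − D_c = 8.20 − 6.112 = 2.088 mg/L.
x_c = v t_c = 0.616 m/s × 2.353 d × 86400 s/d = 125200 m ≈ 125 km.

t_c ≈ 2.35 d; D_c ≈ 6.11 mg/L; min DO ≈ 2.09 mg/L; x_c ≈ 125 km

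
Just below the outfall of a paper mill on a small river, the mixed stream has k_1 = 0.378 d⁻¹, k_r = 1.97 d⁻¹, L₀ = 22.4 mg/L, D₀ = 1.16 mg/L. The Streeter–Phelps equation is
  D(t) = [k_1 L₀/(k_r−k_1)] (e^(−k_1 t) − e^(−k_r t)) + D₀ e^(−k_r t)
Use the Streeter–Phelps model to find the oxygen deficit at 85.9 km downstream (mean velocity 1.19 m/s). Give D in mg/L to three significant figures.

Travel time t = x/v = 85.9 km / (1.19 m/s) = 85900 m / 1.19 m/s = 72180 s = 0.8355 d.
k_1 L₀/(k_r−k_1) = 0.378×22.4/(1.97−0.378) = 8.467/1.592 = 5.319 mg/L.
e^(−k_1 t) = e^(−0.378×0.8355) = 0.7292; e^(−k_r t) = e^(−1.97×0.8355) = 0.1928.
D = 5.319 × (0.7292 − 0.1928) + 1.16 × 0.1928 = 2.853 + 0.2237 = 3.076 mg/L.

D ≈ 3.08 mg/L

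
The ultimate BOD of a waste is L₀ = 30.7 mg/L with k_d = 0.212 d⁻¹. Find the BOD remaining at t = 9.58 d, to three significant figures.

L ≈ 4.03 mg/L

L_t = L₀ e^(−k_d t) = 30.7 × e^(−0.212×9.58) = 30.7 × 0.1312 = 4.028 mg/L.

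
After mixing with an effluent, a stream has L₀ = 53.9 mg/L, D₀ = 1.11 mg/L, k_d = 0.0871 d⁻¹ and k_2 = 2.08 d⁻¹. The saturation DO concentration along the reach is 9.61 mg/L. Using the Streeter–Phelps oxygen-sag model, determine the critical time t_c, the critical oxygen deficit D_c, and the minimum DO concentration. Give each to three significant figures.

t_c ≈ 1.27 d; D_c ≈ 2.02 mg/L; min DO ≈ 7.59 mg/L

t_c = [1/(k_2−k_d)] ln[(k_2/k_d)(1 − D₀(k_2−k_d)/(k_d L₀))]
= [1/(2.08−0.0871)] ln[(2.08/0.0871)(1 − 1.11×1.993/(0.0871×53.9))]
= (1/1.993) ln[23.88 × 0.5288] = 0.5018 × ln(12.63) = 0.5018 × 2.536 = 1.272 d.
D_c = (k_d/k_2) L₀ e^(−k_d t_c) = (0.0871/2.08) × 53.9 × e^(−0.0871×1.272) = 0.04187 × 53.9 × 0.8951 = 2.020 mg/L.
Minimum DO = C_s − D_c = 9.61 − 2.020 = 7.590 mg/L.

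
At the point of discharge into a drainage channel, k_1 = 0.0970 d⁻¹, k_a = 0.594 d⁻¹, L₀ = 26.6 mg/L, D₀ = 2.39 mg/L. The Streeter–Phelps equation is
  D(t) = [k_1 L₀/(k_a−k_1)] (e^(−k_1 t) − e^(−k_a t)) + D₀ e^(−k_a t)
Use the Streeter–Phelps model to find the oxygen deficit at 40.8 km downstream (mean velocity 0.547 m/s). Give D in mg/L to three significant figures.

Travel time t = x/v = 40.8 km / (0.547 m/s) = 40800 m / 0.547 m/s = 74590 s = 0.8633 d.
k_1 L₀/(k_a−k_1) = 0.0970×26.6/(0.594−0.0970) = 2.580/0.4970 = 5.192 mg/L.
e^(−k_1 t) = e^(−0.0970×0.8633) = 0.9197; e^(−k_a t) = e^(−0.594×0.8633) = 0.5988.
D = 5.192 × (0.9197 − 0.5988) + 2.39 × 0.5988 = 1.666 + 1.431 = 3.097 mg/L.

D ≈ 3.10 mg/L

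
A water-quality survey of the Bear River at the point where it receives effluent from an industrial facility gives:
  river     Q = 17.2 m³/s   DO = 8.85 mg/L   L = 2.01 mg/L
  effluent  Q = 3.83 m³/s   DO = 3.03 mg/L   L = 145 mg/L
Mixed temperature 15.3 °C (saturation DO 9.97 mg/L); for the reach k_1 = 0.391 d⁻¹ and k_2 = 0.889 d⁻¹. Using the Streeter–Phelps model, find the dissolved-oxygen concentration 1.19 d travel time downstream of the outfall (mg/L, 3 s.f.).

Mixed DO = (17.2×8.85 + 3.83×3.03)/(17.2+3.83) = 163.8/21.03 = 7.790 mg/L.
Mixed L₀ = (17.2×2.01 + 3.83×145)/(21.03) = 589.9/21.03 = 28.05 mg/L.
Initial deficit D₀ = C_s − DO₀ = 9.97 − 7.790 = 2.180 mg/L.
D(1.19) = [0.391×28.05/(0.889−0.391)](e^(−0.391×1.19) − e^(−0.889×1.19)) + 2.180 e^(−0.889×1.19)
= 22.02 × (0.6280 − 0.3472) + 2.180 × 0.3472 = 6.941 mg/L.
DO = 9.97 − 6.941 = 3.029 mg/L.

DO ≈ 3.03 mg/L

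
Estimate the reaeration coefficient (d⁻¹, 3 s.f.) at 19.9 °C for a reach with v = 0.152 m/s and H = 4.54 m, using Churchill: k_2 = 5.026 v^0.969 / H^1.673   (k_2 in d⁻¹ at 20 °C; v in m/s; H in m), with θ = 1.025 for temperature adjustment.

k_2 ≈ 0.0643 d⁻¹

k_2(20) = 5.026 × 0.152^0.969 / 4.54^1.673 = 5.026 × 0.1611 / 12.57 = 0.06444 d⁻¹.
k_2(19.9) = 0.06444 × 1.025^(19.9−20) = 0.06444 × 0.9975 = 0.06428 d⁻¹.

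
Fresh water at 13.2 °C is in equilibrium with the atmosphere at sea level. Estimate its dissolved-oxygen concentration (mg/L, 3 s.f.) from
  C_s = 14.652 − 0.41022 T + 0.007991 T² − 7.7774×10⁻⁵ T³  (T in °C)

C_s = 14.652 − 0.41022×13.2 + 0.007991×13.2² − 7.7774×10⁻⁵×13.2³ = 10.45 mg/L.

C_s ≈ 10.5 mg/L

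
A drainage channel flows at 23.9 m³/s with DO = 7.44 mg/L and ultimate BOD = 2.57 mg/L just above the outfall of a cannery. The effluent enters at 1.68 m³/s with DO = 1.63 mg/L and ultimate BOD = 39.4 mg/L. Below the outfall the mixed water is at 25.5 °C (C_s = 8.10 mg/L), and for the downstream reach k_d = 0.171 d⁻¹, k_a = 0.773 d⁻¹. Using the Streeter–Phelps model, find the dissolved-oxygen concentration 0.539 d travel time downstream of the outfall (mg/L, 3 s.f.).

Mixed DO = (23.9×7.44 + 1.68×1.63)/(23.9+1.68) = 180.6/25.58 = 7.058 mg/L.
Mixed L₀ = (23.9×2.57 + 1.68×39.4)/(25.58) = 127.6/25.58 = 4.989 mg/L.
Initial deficit D₀ = C_s − DO₀ = 8.10 − 7.058 = 1.042 mg/L.
D(0.539) = [0.171×4.989/(0.773−0.171)](e^(−0.171×0.539) − e^(−0.773×0.539)) + 1.042 e^(−0.773×0.539)
= 1.417 × (0.9120 − 0.6593) + 1.042 × 0.6593 = 1.045 mg/L.
DO = 8.10 − 1.045 = 7.055 mg/L.

DO ≈ 7.06 mg/L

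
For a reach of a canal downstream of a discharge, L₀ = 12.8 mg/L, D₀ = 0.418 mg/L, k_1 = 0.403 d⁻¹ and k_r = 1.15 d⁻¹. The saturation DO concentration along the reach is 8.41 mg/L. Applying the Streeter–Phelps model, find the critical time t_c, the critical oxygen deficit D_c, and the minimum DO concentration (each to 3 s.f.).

t_c = [1/(k_r−k_1)] ln[(k_r/k_1)(1 − D₀(k_r−k_1)/(k_1 L₀))]
= [1/(1.15−0.403)] ln[(1.15/0.403)(1 − 0.418×0.7470/(0.403×12.8))]
= (1/0.7470) ln[2.854 × 0.9395] = 1.339 × ln(2.681) = 1.339 × 0.9861 = 1.320 d.
D_c = (k_1/k_r) L₀ e^(−k_1 t_c) = (0.403/1.15) × 12.8 × e^(−0.403×1.320) = 0.3504 × 12.8 × 0.5874 = 2.635 mg/L.
Minimum DO = C_s − D_c = 8.41 − 2.635 = 5.775 mg/L.

t_c ≈ 1.32 d; D_c ≈ 2.63 mg/L; min DO ≈ 5.78 mg/L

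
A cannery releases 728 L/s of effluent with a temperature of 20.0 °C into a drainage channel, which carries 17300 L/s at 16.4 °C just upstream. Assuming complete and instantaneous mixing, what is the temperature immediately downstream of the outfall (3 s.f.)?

Flow-weighted mixing: C = (Q_r C_r + Q_w C_w)/(Q_r + Q_w)
= (17300×16.4 + 728×20.0)/(17300 + 728) = 298300/18030 = 16.55 °C.

16.5 °C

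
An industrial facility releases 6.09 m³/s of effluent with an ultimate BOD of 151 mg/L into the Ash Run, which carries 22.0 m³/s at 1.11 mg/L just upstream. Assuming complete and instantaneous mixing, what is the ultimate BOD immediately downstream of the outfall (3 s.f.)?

33.6 mg/L

Flow-weighted mixing: C = (Q_r C_r + Q_w C_w)/(Q_r + Q_w)
= (22.0×1.11 + 6.09×151)/(22.0 + 6.09) = 944.0/28.09 = 33.61 mg/L.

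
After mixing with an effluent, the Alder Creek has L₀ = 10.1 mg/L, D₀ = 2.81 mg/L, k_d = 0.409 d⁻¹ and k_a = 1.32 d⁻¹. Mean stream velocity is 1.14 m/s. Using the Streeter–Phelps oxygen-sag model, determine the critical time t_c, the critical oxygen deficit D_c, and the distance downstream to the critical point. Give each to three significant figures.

t_c ≈ 0.225 d; D_c ≈ 2.85 mg/L; x_c ≈ 22.2 km

At the critical point dD/dt = 0, so k_d L₀ e^(−k_d t) = k_a D. Substituting D(t) from the Streeter–Phelps equation and solving for t gives
t_c = ln[(k_a/k_d)(1 − D₀(k_a−k_d)/(k_d L₀))] / (k_a−k_d).
Here k_a−k_d = 0.9110 d⁻¹ and 1 − D₀(k_a−k_d)/(k_d L₀) = 1 − 2.81×0.9110/(0.409×10.1) = 0.3803, so
t_c = ln(3.227 × 0.3803) / 0.9110 = 0.2049 / 0.9110 = 0.2249 d.
D_c = (k_d/k_a) L₀ e^(−k_d t_c) = (0.409/1.32) × 10.1 × e^(−0.409×0.2249) = 0.3098 × 10.1 × 0.9121 = 2.854 mg/L.
x_c = v t_c = 1.14 m/s × 0.2249 d × 86400 s/d = 22150 m ≈ 22.2 km.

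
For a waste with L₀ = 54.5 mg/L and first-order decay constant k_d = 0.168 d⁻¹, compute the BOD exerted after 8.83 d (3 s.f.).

y ≈ 42.1 mg/L

y_t = L₀(1 − e^(−k_d t)) = 54.5 × (1 − e^(−0.168×8.83))
= 54.5 × (1 − 0.2269) = 54.5 × 0.7731 = 42.14 mg/L.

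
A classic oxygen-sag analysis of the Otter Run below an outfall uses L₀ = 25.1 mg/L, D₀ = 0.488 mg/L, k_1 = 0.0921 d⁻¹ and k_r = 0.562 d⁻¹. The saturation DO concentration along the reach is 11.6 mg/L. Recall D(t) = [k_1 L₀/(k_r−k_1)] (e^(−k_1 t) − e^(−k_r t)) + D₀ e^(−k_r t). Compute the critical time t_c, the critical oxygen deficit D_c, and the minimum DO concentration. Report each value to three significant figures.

t_c ≈ 3.63 d; D_c ≈ 2.95 mg/L; min DO ≈ 8.65 mg/L

t_c = [1/(k_r−k_1)] ln[(k_r/k_1)(1 − D₀(k_r−k_1)/(k_1 L₀))]
= [1/(0.562−0.0921)] ln[(0.562/0.0921)(1 − 0.488×0.4699/(0.0921×25.1))]
= (1/0.4699) ln[6.102 × 0.9008] = 2.128 × ln(5.497) = 2.128 × 1.704 = 3.627 d.
L(t_c) = L₀ e^(−k_1 t_c) = 25.1 × 0.7160 = 17.97 mg/L, and at the critical point k_r D_c = k_1 L, so D_c = (0.0921/0.562) × 17.97 = 2.945 mg/L.
Minimum DO = C_s − D_c = 11.6 − 2.945 = 8.655 mg/L.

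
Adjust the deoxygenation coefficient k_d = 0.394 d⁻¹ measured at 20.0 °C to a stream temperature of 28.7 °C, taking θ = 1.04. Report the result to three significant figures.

k_d ≈ 0.554 d⁻¹

k_d(T₂) = k_d(T₁) · θ^(T₂−T₁) = 0.394 × 1.04^(28.7−20.0)
= 0.394 × 1.04^8.70 = 0.394 × 1.407 = 0.5542 d⁻¹.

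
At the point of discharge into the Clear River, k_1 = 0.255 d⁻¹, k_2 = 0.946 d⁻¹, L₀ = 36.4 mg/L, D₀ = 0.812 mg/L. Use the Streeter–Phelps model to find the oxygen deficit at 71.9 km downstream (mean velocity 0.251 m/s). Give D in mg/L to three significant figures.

Travel time t = x/v = 71.9 km / (0.251 m/s) = 71900 m / 0.251 m/s = 286500 s = 3.315 d.
k_1 L₀/(k_2−k_1) = 0.255×36.4/(0.946−0.255) = 9.282/0.6910 = 13.43 mg/L.
e^(−k_1 t) = e^(−0.255×3.315) = 0.4294; e^(−k_2 t) = e^(−0.946×3.315) = 0.04344.
D = 13.43 × (0.4294 − 0.04344) + 0.812 × 0.04344 = 5.184 + 0.03527 = 5.219 mg/L.

D ≈ 5.22 mg/L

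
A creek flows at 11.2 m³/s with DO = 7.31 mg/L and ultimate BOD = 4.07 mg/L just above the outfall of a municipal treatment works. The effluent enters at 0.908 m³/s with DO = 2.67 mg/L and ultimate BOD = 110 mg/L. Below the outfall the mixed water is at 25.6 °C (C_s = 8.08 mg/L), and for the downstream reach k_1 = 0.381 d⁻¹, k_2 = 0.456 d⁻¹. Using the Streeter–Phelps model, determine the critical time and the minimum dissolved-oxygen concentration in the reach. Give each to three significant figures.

Mixed DO = (11.2×7.31 + 0.908×2.67)/(11.2+0.908) = 84.30/12.11 = 6.962 mg/L.
Mixed L₀ = (11.2×4.07 + 0.908×110)/(12.11) = 145.5/12.11 = 12.01 mg/L.
Initial deficit D₀ = C_s − DO₀ = 8.08 − 6.962 = 1.118 mg/L.
t_c = (1/0.07500) ln[(0.456/0.381)(1 − 1.118×0.07500/(0.381×12.01))] = 13.33 × ln(1.175) = 2.149 d.
D_c = (0.381/0.456) × 12.01 × e^(−0.381×2.149) = 0.8355 × 12.01 × 0.4409 = 4.426 mg/L.
Minimum DO = 8.08 − 4.426 = 3.654 mg/L.

t_c ≈ 2.15 d; minimum DO ≈ 3.65 mg/L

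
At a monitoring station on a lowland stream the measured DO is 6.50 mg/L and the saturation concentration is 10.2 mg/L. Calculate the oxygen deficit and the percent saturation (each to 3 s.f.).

D = C_s − C = 10.2 − 6.50 = 3.70 mg/L.
% saturation = 6.50/10.2 × 100 = 63.7 %.

D ≈ 3.70 mg/L; 63.7 % saturation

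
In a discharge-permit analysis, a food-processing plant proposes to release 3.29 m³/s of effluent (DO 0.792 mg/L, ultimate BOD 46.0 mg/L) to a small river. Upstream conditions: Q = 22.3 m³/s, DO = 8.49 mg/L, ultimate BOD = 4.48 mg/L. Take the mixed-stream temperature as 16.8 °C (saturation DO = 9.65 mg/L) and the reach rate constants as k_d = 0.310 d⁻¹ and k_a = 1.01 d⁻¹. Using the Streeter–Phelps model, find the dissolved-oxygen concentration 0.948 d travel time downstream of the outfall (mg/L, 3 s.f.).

DO ≈ 7.25 mg/L

Mixed DO = (22.3×8.49 + 3.29×0.792)/(22.3+3.29) = 191.9/25.59 = 7.500 mg/L.
Mixed L₀ = (22.3×4.48 + 3.29×46.0)/(25.59) = 251.2/25.59 = 9.818 mg/L.
Initial deficit D₀ = C_s − DO₀ = 9.65 − 7.500 = 2.150 mg/L.
D(0.948) = [0.310×9.818/(1.01−0.310)](e^(−0.310×0.948) − e^(−1.01×0.948)) + 2.150 e^(−1.01×0.948)
= 4.348 × (0.7454 − 0.3839) + 2.150 × 0.3839 = 2.397 mg/L.
DO = 9.65 − 2.397 = 7.253 mg/L.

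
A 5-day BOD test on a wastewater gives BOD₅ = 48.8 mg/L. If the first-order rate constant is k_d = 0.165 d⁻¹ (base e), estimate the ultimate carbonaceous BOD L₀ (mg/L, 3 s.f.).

L₀ ≈ 86.9 mg/L

BOD₅ = L₀(1 − e^(−5k_d)) ⇒ L₀ = BOD₅ / (1 − e^(−5×0.165))
= 48.8 / (1 − 0.4382) = 48.8 / 0.5618 = 86.87 mg/L.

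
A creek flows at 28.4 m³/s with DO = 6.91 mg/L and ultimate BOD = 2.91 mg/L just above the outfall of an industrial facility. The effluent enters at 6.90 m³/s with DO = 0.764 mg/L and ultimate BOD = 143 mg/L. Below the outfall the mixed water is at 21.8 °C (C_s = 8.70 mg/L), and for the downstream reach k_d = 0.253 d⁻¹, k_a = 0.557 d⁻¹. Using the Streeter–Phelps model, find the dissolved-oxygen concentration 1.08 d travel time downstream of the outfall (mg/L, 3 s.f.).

Mixed DO = (28.4×6.91 + 6.90×0.764)/(28.4+6.90) = 201.5/35.30 = 5.709 mg/L.
Mixed L₀ = (28.4×2.91 + 6.90×143)/(35.30) = 1069/35.30 = 30.29 mg/L.
Initial deficit D₀ = C_s − DO₀ = 8.70 − 5.709 = 2.991 mg/L.
D(1.08) = [0.253×30.29/(0.557−0.253)](e^(−0.253×1.08) − e^(−0.557×1.08)) + 2.991 e^(−0.557×1.08)
= 25.21 × (0.7609 − 0.5480) + 2.991 × 0.5480 = 7.008 mg/L.
DO = 8.70 − 7.008 = 1.692 mg/L.

DO ≈ 1.69 mg/L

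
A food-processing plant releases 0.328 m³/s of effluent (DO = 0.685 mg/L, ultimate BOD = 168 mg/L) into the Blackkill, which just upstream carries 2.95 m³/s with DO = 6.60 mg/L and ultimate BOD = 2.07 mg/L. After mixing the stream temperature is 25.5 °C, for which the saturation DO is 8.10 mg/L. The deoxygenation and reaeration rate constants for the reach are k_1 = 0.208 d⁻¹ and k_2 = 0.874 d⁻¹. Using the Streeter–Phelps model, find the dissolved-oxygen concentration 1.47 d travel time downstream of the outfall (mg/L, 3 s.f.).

Mixed DO = (2.95×6.60 + 0.328×0.685)/(2.95+0.328) = 19.69/3.278 = 6.008 mg/L.
Mixed L₀ = (2.95×2.07 + 0.328×168)/(3.278) = 61.21/3.278 = 18.67 mg/L.
Initial deficit D₀ = C_s − DO₀ = 8.10 − 6.008 = 2.092 mg/L.
D(1.47) = [0.208×18.67/(0.874−0.208)](e^(−0.208×1.47) − e^(−0.874×1.47)) + 2.092 e^(−0.874×1.47)
= 5.832 × (0.7366 − 0.2767) + 2.092 × 0.2767 = 3.261 mg/L.
DO = 8.10 − 3.261 = 4.839 mg/L.

DO ≈ 4.84 mg/L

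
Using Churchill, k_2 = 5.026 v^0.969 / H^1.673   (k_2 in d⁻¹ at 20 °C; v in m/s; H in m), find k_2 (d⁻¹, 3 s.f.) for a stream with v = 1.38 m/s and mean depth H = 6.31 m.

k_2 = 5.026 × 1.38^0.969 / 6.31^1.673 = 5.026 × 1.366 / 21.80 = 0.3150 d⁻¹.

k_2 ≈ 0.315 d⁻¹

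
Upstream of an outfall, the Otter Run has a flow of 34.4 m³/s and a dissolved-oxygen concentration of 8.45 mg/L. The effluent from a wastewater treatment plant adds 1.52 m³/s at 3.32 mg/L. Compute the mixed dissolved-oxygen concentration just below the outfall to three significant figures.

8.23 mg/L

Flow-weighted mixing: C = (Q_r C_r + Q_w C_w)/(Q_r + Q_w)
= (34.4×8.45 + 1.52×3.32)/(34.4 + 1.52) = 295.7/35.92 = 8.233 mg/L.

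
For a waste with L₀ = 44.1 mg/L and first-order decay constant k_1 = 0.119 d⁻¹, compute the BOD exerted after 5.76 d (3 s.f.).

y_t = L₀(1 − e^(−k_1 t)) = 44.1 × (1 − e^(−0.119×5.76))
= 44.1 × (1 − 0.5039) = 44.1 × 0.4961 = 21.88 mg/L.

y ≈ 21.9 mg/L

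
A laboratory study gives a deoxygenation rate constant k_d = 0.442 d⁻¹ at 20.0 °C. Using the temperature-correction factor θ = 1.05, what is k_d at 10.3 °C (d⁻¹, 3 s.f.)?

k_d(T₂) = k_d(T₁) · θ^(T₂−T₁) = 0.442 × 1.05^(10.3−20.0)
= 0.442 × 1.05^-9.70 = 0.442 × 0.6230 = 0.2754 d⁻¹.

k_d ≈ 0.275 d⁻¹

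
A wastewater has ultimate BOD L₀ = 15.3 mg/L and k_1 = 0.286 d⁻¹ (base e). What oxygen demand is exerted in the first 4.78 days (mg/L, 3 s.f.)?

y_t = L₀(1 − e^(−k_1 t)) = 15.3 × (1 − e^(−0.286×4.78))
= 15.3 × (1 − 0.2549) = 15.3 × 0.7451 = 11.40 mg/L.

y ≈ 11.4 mg/L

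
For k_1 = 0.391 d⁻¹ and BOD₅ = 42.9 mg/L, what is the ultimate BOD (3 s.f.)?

BOD₅ = L₀(1 − e^(−5k_1)) ⇒ L₀ = BOD₅ / (1 − e^(−5×0.391))
= 42.9 / (1 − 0.1416) = 42.9 / 0.8584 = 49.97 mg/L.

L₀ ≈ 50.0 mg/L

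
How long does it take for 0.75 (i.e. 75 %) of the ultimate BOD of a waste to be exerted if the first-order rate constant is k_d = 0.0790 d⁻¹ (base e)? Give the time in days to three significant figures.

t ≈ 17.5 d

y/L₀ = 1 − e^(−k_d t) = 0.75 ⇒ e^(−k_d t) = 0.250
t = −ln(0.250) / 0.0790 = 1.386 / 0.0790 = 17.55 d.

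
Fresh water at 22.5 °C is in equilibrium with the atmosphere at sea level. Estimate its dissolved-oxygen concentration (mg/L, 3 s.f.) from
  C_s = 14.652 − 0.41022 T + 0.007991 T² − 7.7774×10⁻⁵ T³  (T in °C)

C_s = 14.652 − 0.41022×22.5 + 0.007991×22.5² − 7.7774×10⁻⁵×22.5³ = 8.582 mg/L.

C_s ≈ 8.58 mg/L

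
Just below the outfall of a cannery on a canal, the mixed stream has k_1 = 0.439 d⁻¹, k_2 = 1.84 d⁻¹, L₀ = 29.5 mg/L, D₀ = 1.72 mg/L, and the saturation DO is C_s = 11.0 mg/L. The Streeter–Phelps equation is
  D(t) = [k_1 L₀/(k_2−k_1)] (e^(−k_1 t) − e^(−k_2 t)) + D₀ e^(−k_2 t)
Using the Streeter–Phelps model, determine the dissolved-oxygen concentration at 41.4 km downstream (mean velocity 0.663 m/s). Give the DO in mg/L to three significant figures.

Travel time t = x/v = 41.4 km / (0.663 m/s) = 41400 m / 0.663 m/s = 62440 s = 0.7227 d.
k_1 L₀/(k_2−k_1) = 0.439×29.5/(1.84−0.439) = 12.95/1.401 = 9.244 mg/L.
e^(−k_1 t) = e^(−0.439×0.7227) = 0.7281; e^(−k_2 t) = e^(−1.84×0.7227) = 0.2645.
D = 9.244 × (0.7281 − 0.2645) + 1.72 × 0.2645 = 4.285 + 0.4550 = 4.740 mg/L.
DO = C_s − D = 11.0 − 4.740 = 6.260 mg/L.

DO ≈ 6.26 mg/L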